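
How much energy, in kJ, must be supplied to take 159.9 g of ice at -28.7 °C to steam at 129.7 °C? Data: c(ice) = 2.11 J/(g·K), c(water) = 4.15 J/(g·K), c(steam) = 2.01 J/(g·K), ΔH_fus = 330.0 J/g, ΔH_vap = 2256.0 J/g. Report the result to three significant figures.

q = 499 kJ

q1 (heat ice -28.7→0.0 °C): 159.9 × 2.11 × 28.7 = 9683 J
q2 (melt at 0 °C): 159.9 × 330.0 = 52767 J
q3 (heat water 0.0→100.0 °C): 159.9 × 4.15 × 100.0 = 66359 J
q4 (vaporize at 100 °C): 159.9 × 2256.0 = 360734 J
q5 (heat steam 100.0→129.7 °C): 159.9 × 2.01 × 29.7 = 9546 J
Total: 9683 + 52767 + 66359 + 360734 + 9546 = 499089 J = 499 kJ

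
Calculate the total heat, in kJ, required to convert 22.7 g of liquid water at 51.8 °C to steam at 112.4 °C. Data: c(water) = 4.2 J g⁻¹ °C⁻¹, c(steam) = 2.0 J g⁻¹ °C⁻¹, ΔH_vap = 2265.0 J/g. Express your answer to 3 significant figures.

q = 56.6 kJ

q1 (heat water 51.8→100.0 °C): 22.7 × 4.2 × 48.2 = 4595 J
q2 (vaporize at 100 °C): 22.7 × 2265.0 = 51416 J
q3 (heat steam 100.0→112.4 °C): 22.7 × 2.0 × 12.4 = 563 J
Total: 4595 + 51416 + 563 = 56574 J = 56.6 kJ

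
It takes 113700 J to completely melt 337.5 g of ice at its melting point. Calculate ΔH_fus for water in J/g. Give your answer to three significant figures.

ΔH_fus = 337 J/g

ΔH_fus = q / m = 113700 / 337.5 = 337 J/g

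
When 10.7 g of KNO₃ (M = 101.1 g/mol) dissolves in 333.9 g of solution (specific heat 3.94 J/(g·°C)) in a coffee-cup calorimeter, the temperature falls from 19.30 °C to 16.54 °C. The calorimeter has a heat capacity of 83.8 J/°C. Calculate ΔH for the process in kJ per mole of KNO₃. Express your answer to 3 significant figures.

ΔH = 36.5 kJ/mol

|ΔT| = |16.54 − 19.30| = 2.76 °C
|q_surr| = (333.9 × 3.94 + 83.8) × 2.76 = 1399.366 × 2.76 = 3862 J
n(KNO₃) = 10.7 / 101.1 = 0.1058 mol
Temperature fell, so q_rxn = +|q_surr| = 3.862 kJ
ΔH = q_rxn / n = 36.50 kJ/mol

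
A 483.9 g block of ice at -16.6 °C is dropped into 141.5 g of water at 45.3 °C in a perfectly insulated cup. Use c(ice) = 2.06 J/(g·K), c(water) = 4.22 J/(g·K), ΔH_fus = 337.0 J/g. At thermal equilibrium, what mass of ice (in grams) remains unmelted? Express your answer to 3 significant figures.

m_ice remaining = 453 g

Heat to warm all ice to 0 °C: 483.9×2.06×16.6 = 16547 J
Heat released by water cooling to 0 °C: 141.5×4.22×45.3 = 27050 J
27050 J < 16547 + 483.9×337.0 = 179621.3 J, so not all ice melts; final T = 0 °C.
Heat left for melting: 27050 − 16547 = 10503 J
Mass melted = 10503 / 337.0 = 31.17 g
Ice remaining = 483.9 − 31.17 = 452.73 g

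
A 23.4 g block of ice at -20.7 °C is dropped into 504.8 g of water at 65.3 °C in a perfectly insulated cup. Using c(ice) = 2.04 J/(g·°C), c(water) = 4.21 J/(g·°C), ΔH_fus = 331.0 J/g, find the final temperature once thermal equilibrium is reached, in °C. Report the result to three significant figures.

T_f = 58.5 °C

Heat to bring ice to 0 °C and melt it: q₁ = 23.4×2.04×20.7 + 23.4×331.0 = 8733.5 J
Heat the water can supply cooling to 0 °C: 504.8×4.21×65.3 = 138776 J > q₁, so all ice melts.
Energy balance: 504.8×4.21×(65.3 − T) = 8733.5 + 23.4×4.21×(T − 0)
2125.208(65.3 − T) = 8733.5 + 98.514 T
138776 − 8733.5 = 2223.722 T
T = 130042.5 / 2223.722 = 58.48 °C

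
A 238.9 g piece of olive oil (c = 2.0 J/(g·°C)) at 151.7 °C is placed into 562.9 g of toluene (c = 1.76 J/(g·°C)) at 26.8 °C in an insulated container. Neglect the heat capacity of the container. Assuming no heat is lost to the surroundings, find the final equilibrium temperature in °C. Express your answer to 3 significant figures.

T_f = 67.4 °C

Heat lost by olive oil = heat gained by toluene.
(238.9)(2.0)(151.7 − T) = (562.9)(1.76)(T − 26.8)
477.8 (151.7 − T) = 990.704 (T − 26.8)
72482 − 477.8 T = 990.704 T − 26551
99033 = 1468.504 T
T = 67.44 °C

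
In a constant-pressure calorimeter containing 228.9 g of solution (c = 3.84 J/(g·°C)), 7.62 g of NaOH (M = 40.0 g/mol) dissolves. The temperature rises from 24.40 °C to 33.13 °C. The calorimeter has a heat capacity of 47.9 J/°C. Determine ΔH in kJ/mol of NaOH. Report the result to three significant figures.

|ΔT| = |33.13 − 24.40| = 8.73 °C
|q_surr| = (228.9 × 3.84 + 47.9) × 8.73 = 926.876 × 8.73 = 8092 J
n(NaOH) = 7.62 / 40.0 = 0.1905 mol
Temperature rose, so q_rxn = −|q_surr| = -8.092 kJ
ΔH = q_rxn / n = -42.48 kJ/mol

ΔH = -42.5 kJ/mol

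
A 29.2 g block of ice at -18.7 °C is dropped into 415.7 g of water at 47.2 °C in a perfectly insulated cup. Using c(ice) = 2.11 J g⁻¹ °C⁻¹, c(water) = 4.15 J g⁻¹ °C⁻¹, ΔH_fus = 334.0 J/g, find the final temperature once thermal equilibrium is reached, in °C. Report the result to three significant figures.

T_f = 38.2 °C

Heat to bring ice to 0 °C and melt it: q₁ = 29.2×2.11×18.7 + 29.2×334.0 = 10905 J
Heat the water can supply cooling to 0 °C: 415.7×4.15×47.2 = 81427.3 J > q₁, so all ice melts.
Energy balance: 415.7×4.15×(47.2 − T) = 10905 + 29.2×4.15×(T − 0)
1725.155(47.2 − T) = 10905 + 121.18 T
81427.3 − 10905 = 1846.335 T
T = 70522.3 / 1846.335 = 38.20 °C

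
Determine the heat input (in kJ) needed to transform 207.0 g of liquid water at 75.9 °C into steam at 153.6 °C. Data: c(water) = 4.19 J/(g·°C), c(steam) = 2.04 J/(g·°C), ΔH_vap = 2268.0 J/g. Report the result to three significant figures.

q1 (heat water 75.9→100.0 °C): 207.0 × 4.19 × 24.1 = 20903 J
q2 (vaporize at 100 °C): 207.0 × 2268.0 = 469476 J
q3 (heat steam 100.0→153.6 °C): 207.0 × 2.04 × 53.6 = 22634 J
Total: 20903 + 469476 + 22634 = 513013 J = 513 kJ

q = 513 kJ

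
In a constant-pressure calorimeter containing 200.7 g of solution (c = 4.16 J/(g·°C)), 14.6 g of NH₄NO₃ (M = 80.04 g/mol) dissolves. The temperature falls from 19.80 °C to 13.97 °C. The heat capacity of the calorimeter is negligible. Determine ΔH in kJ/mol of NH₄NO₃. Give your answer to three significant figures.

|ΔT| = |13.97 − 19.80| = 5.83 °C
|q_surr| = (200.7 × 4.16) × 5.83 = 834.912 × 5.83 = 4868 J
n(NH₄NO₃) = 14.6 / 80.04 = 0.1824 mol
Temperature fell, so q_rxn = +|q_surr| = 4.868 kJ
ΔH = q_rxn / n = 26.69 kJ/mol

ΔH = 26.7 kJ/mol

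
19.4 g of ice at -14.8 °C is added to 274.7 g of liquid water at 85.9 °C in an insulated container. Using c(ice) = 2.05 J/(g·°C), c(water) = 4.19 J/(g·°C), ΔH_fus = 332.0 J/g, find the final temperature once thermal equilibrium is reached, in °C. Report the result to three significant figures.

T_f = 74.5 °C

Heat to bring ice to 0 °C and melt it: q₁ = 19.4×2.05×14.8 + 19.4×332.0 = 7029.4 J
Heat the water can supply cooling to 0 °C: 274.7×4.19×85.9 = 98870.3 J > q₁, so all ice melts.
Energy balance: 274.7×4.19×(85.9 − T) = 7029.4 + 19.4×4.19×(T − 0)
1150.993(85.9 − T) = 7029.4 + 81.286 T
98870.3 − 7029.4 = 1232.279 T
T = 91840.9 / 1232.279 = 74.53 °C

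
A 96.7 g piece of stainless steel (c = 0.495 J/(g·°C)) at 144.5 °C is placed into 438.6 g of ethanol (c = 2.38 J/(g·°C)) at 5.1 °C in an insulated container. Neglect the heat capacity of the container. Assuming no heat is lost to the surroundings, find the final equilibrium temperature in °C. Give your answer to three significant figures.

T_f = 11.2 °C

Heat lost by stainless steel = heat gained by ethanol.
(96.7)(0.495)(144.5 − T) = (438.6)(2.38)(T − 5.1)
47.8665 (144.5 − T) = 1043.868 (T − 5.1)
6916.7 − 47.8665 T = 1043.868 T − 5323.7
12240.4 = 1091.7345 T
T = 11.21 °C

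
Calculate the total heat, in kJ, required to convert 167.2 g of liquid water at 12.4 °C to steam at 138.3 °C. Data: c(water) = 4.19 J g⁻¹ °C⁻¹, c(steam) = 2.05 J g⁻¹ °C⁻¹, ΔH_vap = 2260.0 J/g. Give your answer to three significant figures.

q1 (heat water 12.4→100.0 °C): 167.2 × 4.19 × 87.6 = 61370 J
q2 (vaporize at 100 °C): 167.2 × 2260.0 = 377872 J
q3 (heat steam 100.0→138.3 °C): 167.2 × 2.05 × 38.3 = 13128 J
Total: 61370 + 377872 + 13128 = 452370 J = 452 kJ

q = 452 kJ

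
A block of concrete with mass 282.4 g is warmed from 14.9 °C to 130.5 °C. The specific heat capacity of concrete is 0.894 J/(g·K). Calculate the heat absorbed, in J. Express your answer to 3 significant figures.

q = m c ΔT = 282.4 × 0.894 × (130.5 − 14.9)
q = 282.4 × 0.894 × 115.6 = 29190 J

q = 29200 J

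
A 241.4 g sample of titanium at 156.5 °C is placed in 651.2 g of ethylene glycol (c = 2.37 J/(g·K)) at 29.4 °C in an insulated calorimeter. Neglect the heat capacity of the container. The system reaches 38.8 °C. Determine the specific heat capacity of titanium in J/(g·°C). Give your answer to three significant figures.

c = 0.511 J/(g·°C)

q_gained = (651.2 × 2.37) × (38.8 − 29.4) = 14510 J
q_lost = 241.4 × c × (156.5 − 38.8) = 28412.78 c
Set equal: c = 14510 / 28412.78 = 0.511 J/(g·°C)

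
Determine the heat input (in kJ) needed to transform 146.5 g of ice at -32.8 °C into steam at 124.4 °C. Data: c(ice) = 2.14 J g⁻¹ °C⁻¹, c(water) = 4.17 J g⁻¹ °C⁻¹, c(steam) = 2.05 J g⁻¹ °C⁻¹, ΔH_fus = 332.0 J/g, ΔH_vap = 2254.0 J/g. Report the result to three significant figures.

q = 458 kJ

q1 (heat ice -32.8→0.0 °C): 146.5 × 2.14 × 32.8 = 10283 J
q2 (melt at 0 °C): 146.5 × 332.0 = 48638 J
q3 (heat water 0.0→100.0 °C): 146.5 × 4.17 × 100.0 = 61091 J
q4 (vaporize at 100 °C): 146.5 × 2254.0 = 330211 J
q5 (heat steam 100.0→124.4 °C): 146.5 × 2.05 × 24.4 = 7328 J
Total: 10283 + 48638 + 61091 + 330211 + 7328 = 457551 J = 458 kJ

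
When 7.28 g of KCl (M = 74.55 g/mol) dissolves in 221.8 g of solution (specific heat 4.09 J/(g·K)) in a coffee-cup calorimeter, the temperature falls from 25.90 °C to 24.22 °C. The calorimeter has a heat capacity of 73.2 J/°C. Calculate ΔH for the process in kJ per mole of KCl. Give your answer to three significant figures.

|ΔT| = |24.22 − 25.90| = 1.68 °C
|q_surr| = (221.8 × 4.09 + 73.2) × 1.68 = 980.362 × 1.68 = 1647 J
n(KCl) = 7.28 / 74.55 = 0.09765 mol
Temperature fell, so q_rxn = +|q_surr| = 1.647 kJ
ΔH = q_rxn / n = 16.87 kJ/mol

ΔH = 16.9 kJ/mol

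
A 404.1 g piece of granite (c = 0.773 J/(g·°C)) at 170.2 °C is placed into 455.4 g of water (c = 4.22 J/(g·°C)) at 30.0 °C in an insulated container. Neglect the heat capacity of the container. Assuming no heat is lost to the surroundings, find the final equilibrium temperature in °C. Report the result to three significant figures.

T_f = 49.6 °C

Heat lost by granite = heat gained by water.
(404.1)(0.773)(170.2 − T) = (455.4)(4.22)(T − 30.0)
312.3693 (170.2 − T) = 1921.788 (T − 30.0)
53165 − 312.3693 T = 1921.788 T − 57654
110819 = 2234.1573 T
T = 49.60 °C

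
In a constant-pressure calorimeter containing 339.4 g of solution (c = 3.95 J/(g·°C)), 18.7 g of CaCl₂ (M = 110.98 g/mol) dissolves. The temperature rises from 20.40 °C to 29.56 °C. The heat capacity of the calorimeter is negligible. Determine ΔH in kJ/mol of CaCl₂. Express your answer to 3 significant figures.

ΔH = -72.9 kJ/mol

|ΔT| = |29.56 − 20.40| = 9.16 °C
|q_surr| = (339.4 × 3.95) × 9.16 = 1340.63 × 9.16 = 12280 J
n(CaCl₂) = 18.7 / 110.98 = 0.1685 mol
Temperature rose, so q_rxn = −|q_surr| = -12.28 kJ
ΔH = q_rxn / n = -72.88 kJ/mol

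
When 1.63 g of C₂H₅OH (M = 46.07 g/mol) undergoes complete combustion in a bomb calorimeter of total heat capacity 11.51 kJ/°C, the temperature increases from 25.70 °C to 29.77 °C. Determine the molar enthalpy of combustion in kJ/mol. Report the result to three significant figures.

ΔT = 29.77 − 25.70 = 4.07 °C
q_cal = C_cal × ΔT = 11.51 × 4.07 = 46.8457 kJ
n = 1.63 / 46.07 = 0.03538 mol
q_rxn = −q_cal = -46.8457 kJ
ΔH = -46.8457 / 0.03538 = -1324 kJ/mol

ΔH = -1320 kJ/mol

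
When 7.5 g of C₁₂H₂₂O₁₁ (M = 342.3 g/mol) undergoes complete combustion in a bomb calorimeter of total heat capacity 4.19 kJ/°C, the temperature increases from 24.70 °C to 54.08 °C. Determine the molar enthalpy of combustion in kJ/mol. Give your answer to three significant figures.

ΔH = -5620 kJ/mol

ΔT = 54.08 − 24.70 = 29.38 °C
q_cal = C_cal × ΔT = 4.19 × 29.38 = 123.1022 kJ
n = 7.5 / 342.3 = 0.02191 mol
q_rxn = −q_cal = -123.1022 kJ
ΔH = -123.1022 / 0.02191 = -5619 kJ/mol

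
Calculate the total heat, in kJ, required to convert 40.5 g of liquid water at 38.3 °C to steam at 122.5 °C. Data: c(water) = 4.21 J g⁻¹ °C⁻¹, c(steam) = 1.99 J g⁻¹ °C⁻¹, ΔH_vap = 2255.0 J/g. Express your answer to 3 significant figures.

q1 (heat water 38.3→100.0 °C): 40.5 × 4.21 × 61.7 = 10520 J
q2 (vaporize at 100 °C): 40.5 × 2255.0 = 91328 J
q3 (heat steam 100.0→122.5 °C): 40.5 × 1.99 × 22.5 = 1813 J
Total: 10520 + 91328 + 1813 = 103661 J = 104 kJ

q = 104 kJ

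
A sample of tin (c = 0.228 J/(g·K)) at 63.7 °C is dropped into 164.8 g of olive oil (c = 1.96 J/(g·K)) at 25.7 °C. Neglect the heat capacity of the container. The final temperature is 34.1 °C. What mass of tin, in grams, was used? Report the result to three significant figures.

q_gained = (164.8 × 1.96) × (34.1 − 25.7) = 2713 J
q_lost = m × 0.228 × (63.7 − 34.1) = 6.7488 m
m = 2713 / 6.7488 = 402 g

m = 402 g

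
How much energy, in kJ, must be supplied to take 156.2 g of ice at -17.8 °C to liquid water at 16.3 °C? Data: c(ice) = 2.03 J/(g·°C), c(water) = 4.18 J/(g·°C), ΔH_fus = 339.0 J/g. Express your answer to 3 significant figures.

q = 69.2 kJ

q1 (heat ice -17.8→0.0 °C): 156.2 × 2.03 × 17.8 = 5644 J
q2 (melt at 0 °C): 156.2 × 339.0 = 52952 J
q3 (heat water 0.0→16.3 °C): 156.2 × 4.18 × 16.3 = 10643 J
Total: 5644 + 52952 + 10643 = 69239 J = 69.2 kJ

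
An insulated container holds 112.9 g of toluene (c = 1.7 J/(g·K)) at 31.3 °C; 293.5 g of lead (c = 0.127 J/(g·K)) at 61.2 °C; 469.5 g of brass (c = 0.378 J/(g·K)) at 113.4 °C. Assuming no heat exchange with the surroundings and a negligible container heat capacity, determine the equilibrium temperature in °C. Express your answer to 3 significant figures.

T_f = 69.9 °C

Σ mᵢcᵢ(T − Tᵢ) = 0  ⇒  T = Σ mᵢcᵢTᵢ / Σ mᵢcᵢ
Σ mᵢcᵢ = 112.9×1.7 + 293.5×0.127 + 469.5×0.378 = 406.6755
Σ mᵢcᵢTᵢ = 191.93×31.3 + 37.2745×61.2 + 177.471×113.4 = 28414
T = 28414 / 406.6755 = 69.87 °C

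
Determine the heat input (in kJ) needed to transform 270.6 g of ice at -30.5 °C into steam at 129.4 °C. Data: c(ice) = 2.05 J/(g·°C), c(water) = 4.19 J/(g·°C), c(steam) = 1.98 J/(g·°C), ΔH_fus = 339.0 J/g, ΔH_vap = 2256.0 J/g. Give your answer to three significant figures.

q = 848 kJ

q1 (heat ice -30.5→0.0 °C): 270.6 × 2.05 × 30.5 = 16919 J
q2 (melt at 0 °C): 270.6 × 339.0 = 91733 J
q3 (heat water 0.0→100.0 °C): 270.6 × 4.19 × 100.0 = 113381 J
q4 (vaporize at 100 °C): 270.6 × 2256.0 = 610474 J
q5 (heat steam 100.0→129.4 °C): 270.6 × 1.98 × 29.4 = 15752 J
Total: 16919 + 91733 + 113381 + 610474 + 15752 = 848259 J = 848 kJ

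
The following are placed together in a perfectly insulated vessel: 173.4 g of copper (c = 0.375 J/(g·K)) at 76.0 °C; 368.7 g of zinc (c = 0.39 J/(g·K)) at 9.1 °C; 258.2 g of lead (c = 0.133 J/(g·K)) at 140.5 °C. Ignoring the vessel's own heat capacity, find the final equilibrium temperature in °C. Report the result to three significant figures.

Σ mᵢcᵢ(T − Tᵢ) = 0  ⇒  T = Σ mᵢcᵢTᵢ / Σ mᵢcᵢ
Σ mᵢcᵢ = 173.4×0.375 + 368.7×0.39 + 258.2×0.133 = 243.1586
Σ mᵢcᵢTᵢ = 65.025×76.0 + 143.793×9.1 + 34.3406×140.5 = 11075
T = 11075 / 243.1586 = 45.546 °C

T_f = 45.5 °C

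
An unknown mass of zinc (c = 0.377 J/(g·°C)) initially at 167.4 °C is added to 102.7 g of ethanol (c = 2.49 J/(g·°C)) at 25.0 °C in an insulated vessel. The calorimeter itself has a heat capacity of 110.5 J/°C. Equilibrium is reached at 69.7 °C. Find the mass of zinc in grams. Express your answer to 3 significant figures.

m = 444 g

q_gained = (102.7 × 2.49 + 110.5) × (69.7 − 25.0) = 16370 J
q_lost = m × 0.377 × (167.4 − 69.7) = 36.8329 m
m = 16370 / 36.8329 = 444 g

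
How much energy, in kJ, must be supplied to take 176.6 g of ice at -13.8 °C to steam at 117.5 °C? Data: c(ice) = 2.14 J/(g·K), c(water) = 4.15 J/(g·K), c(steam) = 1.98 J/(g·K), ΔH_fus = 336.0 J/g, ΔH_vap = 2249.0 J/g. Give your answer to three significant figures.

q = 541 kJ

q1 (heat ice -13.8→0.0 °C): 176.6 × 2.14 × 13.8 = 5215 J
q2 (melt at 0 °C): 176.6 × 336.0 = 59338 J
q3 (heat water 0.0→100.0 °C): 176.6 × 4.15 × 100.0 = 73289 J
q4 (vaporize at 100 °C): 176.6 × 2249.0 = 397173 J
q5 (heat steam 100.0→117.5 °C): 176.6 × 1.98 × 17.5 = 6119 J
Total: 5215 + 59338 + 73289 + 397173 + 6119 = 541134 J = 541 kJ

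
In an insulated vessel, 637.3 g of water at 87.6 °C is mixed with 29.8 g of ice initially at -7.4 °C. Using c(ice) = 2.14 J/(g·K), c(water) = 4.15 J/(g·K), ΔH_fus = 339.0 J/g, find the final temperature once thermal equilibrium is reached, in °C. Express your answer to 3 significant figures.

T_f = 79.9 °C

Heat to bring ice to 0 °C and melt it: q₁ = 29.8×2.14×7.4 + 29.8×339.0 = 10574 J
Heat the water can supply cooling to 0 °C: 637.3×4.15×87.6 = 231684 J > q₁, so all ice melts.
Energy balance: 637.3×4.15×(87.6 − T) = 10574 + 29.8×4.15×(T − 0)
2644.795(87.6 − T) = 10574 + 123.67 T
231684 − 10574 = 2768.465 T
T = 221110 / 2768.465 = 79.87 °C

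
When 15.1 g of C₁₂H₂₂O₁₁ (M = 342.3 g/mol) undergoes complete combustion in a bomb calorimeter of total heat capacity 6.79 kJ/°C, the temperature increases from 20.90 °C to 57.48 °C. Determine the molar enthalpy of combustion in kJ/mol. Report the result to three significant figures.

ΔH = -5630 kJ/mol

ΔT = 57.48 − 20.90 = 36.58 °C
q_cal = C_cal × ΔT = 6.79 × 36.58 = 248.3782 kJ
n = 15.1 / 342.3 = 0.04411 mol
q_rxn = −q_cal = -248.3782 kJ
ΔH = -248.3782 / 0.04411 = -5631 kJ/mol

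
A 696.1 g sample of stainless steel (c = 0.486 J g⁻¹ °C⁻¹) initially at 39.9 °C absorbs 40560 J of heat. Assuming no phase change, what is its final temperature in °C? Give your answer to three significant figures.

T_f = 160 °C

ΔT = q / (m c) = 40560 / (696.1 × 0.486) = 119.9 °C
T_f = 39.9 + 119.9 = 159.8 °C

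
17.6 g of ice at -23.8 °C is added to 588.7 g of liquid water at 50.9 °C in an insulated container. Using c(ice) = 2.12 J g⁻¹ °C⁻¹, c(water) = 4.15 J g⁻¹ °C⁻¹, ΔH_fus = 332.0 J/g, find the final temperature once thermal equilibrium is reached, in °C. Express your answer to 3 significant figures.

T_f = 46.7 °C

Heat to bring ice to 0 °C and melt it: q₁ = 17.6×2.12×23.8 + 17.6×332.0 = 6731.2 J
Heat the water can supply cooling to 0 °C: 588.7×4.15×50.9 = 124354 J > q₁, so all ice melts.
Energy balance: 588.7×4.15×(50.9 − T) = 6731.2 + 17.6×4.15×(T − 0)
2443.105(50.9 − T) = 6731.2 + 73.04 T
124354 − 6731.2 = 2516.145 T
T = 117622.8 / 2516.145 = 46.747 °C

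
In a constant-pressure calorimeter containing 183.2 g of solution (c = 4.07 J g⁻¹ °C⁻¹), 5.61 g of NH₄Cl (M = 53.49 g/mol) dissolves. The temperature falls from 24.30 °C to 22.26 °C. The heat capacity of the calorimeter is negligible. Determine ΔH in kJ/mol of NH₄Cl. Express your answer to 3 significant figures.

ΔH = 14.5 kJ/mol

|ΔT| = |22.26 − 24.30| = 2.04 °C
|q_surr| = (183.2 × 4.07) × 2.04 = 745.624 × 2.04 = 1521 J
n(NH₄Cl) = 5.61 / 53.49 = 0.1049 mol
Temperature fell, so q_rxn = +|q_surr| = 1.521 kJ
ΔH = q_rxn / n = 14.50 kJ/mol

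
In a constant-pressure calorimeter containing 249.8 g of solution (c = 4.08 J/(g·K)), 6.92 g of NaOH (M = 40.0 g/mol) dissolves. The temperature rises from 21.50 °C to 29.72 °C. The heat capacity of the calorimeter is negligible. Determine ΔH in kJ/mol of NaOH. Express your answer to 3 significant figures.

|ΔT| = |29.72 − 21.50| = 8.22 °C
|q_surr| = (249.8 × 4.08) × 8.22 = 1019.184 × 8.22 = 8378 J
n(NaOH) = 6.92 / 40.0 = 0.1730 mol
Temperature rose, so q_rxn = −|q_surr| = -8.378 kJ
ΔH = q_rxn / n = -48.43 kJ/mol

ΔH = -48.4 kJ/mol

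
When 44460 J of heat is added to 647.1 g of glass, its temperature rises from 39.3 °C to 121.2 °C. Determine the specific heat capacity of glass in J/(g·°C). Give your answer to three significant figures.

c = q / (m ΔT) = 44460 / (647.1 × 81.9)
c = 44460 / 52997.49 = 0.839 J/(g·°C)

c = 0.839 J/(g·°C)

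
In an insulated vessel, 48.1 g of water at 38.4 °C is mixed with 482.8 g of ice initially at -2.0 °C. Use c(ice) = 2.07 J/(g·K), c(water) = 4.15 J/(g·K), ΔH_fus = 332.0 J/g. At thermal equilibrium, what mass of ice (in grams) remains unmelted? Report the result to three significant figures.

m_ice remaining = 466 g

Heat to warm all ice to 0 °C: 482.8×2.07×2.0 = 1998.8 J
Heat released by water cooling to 0 °C: 48.1×4.15×38.4 = 7665.2 J
7665.2 J < 1998.8 + 482.8×332.0 = 162288.4 J, so not all ice melts; final T = 0 °C.
Heat left for melting: 7665.2 − 1998.8 = 5666.4 J
Mass melted = 5666.4 / 332.0 = 17.07 g
Ice remaining = 482.8 − 17.07 = 465.73 g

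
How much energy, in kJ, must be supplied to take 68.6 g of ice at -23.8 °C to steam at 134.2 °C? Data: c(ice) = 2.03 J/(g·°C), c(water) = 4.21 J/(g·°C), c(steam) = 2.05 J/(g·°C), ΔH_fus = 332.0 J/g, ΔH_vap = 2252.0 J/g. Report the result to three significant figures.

q1 (heat ice -23.8→0.0 °C): 68.6 × 2.03 × 23.8 = 3314 J
q2 (melt at 0 °C): 68.6 × 332.0 = 22775 J
q3 (heat water 0.0→100.0 °C): 68.6 × 4.21 × 100.0 = 28881 J
q4 (vaporize at 100 °C): 68.6 × 2252.0 = 154487 J
q5 (heat steam 100.0→134.2 °C): 68.6 × 2.05 × 34.2 = 4810 J
Total: 3314 + 22775 + 28881 + 154487 + 4810 = 214267 J = 214 kJ

q = 214 kJ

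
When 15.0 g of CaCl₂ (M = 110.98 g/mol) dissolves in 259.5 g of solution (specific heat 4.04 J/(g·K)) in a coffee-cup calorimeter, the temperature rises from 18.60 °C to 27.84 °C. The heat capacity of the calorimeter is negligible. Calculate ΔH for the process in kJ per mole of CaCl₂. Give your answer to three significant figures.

|ΔT| = |27.84 − 18.60| = 9.24 °C
|q_surr| = (259.5 × 4.04) × 9.24 = 1048.38 × 9.24 = 9687.0 J
n(CaCl₂) = 15.0 / 110.98 = 0.13516 mol
Temperature rose, so q_rxn = −|q_surr| = -9.6870 kJ
ΔH = q_rxn / n = -71.67 kJ/mol

ΔH = -71.7 kJ/mol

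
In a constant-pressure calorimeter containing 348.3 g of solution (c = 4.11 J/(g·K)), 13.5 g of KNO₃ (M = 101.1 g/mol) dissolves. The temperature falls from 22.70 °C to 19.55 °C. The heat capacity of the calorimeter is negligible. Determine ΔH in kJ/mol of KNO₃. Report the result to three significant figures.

ΔH = 33.8 kJ/mol

|ΔT| = |19.55 − 22.70| = 3.15 °C
|q_surr| = (348.3 × 4.11) × 3.15 = 1431.513 × 3.15 = 4509 J
n(KNO₃) = 13.5 / 101.1 = 0.1335 mol
Temperature fell, so q_rxn = +|q_surr| = 4.509 kJ
ΔH = q_rxn / n = 33.78 kJ/mol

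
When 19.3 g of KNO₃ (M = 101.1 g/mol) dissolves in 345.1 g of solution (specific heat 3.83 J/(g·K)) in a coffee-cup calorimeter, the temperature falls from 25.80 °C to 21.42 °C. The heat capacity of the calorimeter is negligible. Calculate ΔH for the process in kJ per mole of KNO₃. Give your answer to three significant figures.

|ΔT| = |21.42 − 25.80| = 4.38 °C
|q_surr| = (345.1 × 3.83) × 4.38 = 1321.733 × 4.38 = 5789 J
n(KNO₃) = 19.3 / 101.1 = 0.1909 mol
Temperature fell, so q_rxn = +|q_surr| = 5.789 kJ
ΔH = q_rxn / n = 30.32 kJ/mol

ΔH = 30.3 kJ/mol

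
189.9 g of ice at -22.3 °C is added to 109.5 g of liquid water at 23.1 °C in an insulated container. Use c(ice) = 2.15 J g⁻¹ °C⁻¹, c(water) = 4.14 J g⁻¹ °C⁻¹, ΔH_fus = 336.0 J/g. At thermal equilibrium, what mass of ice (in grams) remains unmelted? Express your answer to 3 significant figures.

m_ice remaining = 186 g

Heat to warm all ice to 0 °C: 189.9×2.15×22.3 = 9104.8 J
Heat released by water cooling to 0 °C: 109.5×4.14×23.1 = 10472 J
10472 J < 9104.8 + 189.9×336.0 = 72911.2 J, so not all ice melts; final T = 0 °C.
Heat left for melting: 10472 − 9104.8 = 1367.2 J
Mass melted = 1367.2 / 336.0 = 4.069 g
Ice remaining = 189.9 − 4.069 = 185.831 g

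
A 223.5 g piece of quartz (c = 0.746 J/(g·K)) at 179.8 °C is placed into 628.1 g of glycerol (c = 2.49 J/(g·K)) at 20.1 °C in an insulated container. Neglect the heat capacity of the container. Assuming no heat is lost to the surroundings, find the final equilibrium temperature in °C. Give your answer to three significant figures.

T_f = 35.5 °C

Heat lost by quartz = heat gained by glycerol.
(223.5)(0.746)(179.8 − T) = (628.1)(2.49)(T − 20.1)
166.731 (179.8 − T) = 1563.969 (T − 20.1)
29978 − 166.731 T = 1563.969 T − 31436
61414 = 1730.700 T
T = 35.49 °C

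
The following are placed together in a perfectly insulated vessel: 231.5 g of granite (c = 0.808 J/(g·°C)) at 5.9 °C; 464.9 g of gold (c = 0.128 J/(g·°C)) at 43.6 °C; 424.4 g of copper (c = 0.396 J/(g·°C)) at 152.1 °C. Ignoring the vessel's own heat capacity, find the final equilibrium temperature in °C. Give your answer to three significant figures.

Σ mᵢcᵢ(T − Tᵢ) = 0  ⇒  T = Σ mᵢcᵢTᵢ / Σ mᵢcᵢ
Σ mᵢcᵢ = 231.5×0.808 + 464.9×0.128 + 424.4×0.396 = 414.6216
Σ mᵢcᵢTᵢ = 187.052×5.9 + 59.5072×43.6 + 168.0624×152.1 = 29260
T = 29260 / 414.6216 = 70.57 °C

T_f = 70.6 °C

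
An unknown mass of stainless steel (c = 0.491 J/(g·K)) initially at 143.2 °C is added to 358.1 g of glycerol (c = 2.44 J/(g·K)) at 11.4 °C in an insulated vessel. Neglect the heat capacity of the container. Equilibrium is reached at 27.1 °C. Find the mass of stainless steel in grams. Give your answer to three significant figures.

q_gained = (358.1 × 2.44) × (27.1 − 11.4) = 13720 J
q_lost = m × 0.491 × (143.2 − 27.1) = 57.0051 m
m = 13720 / 57.0051 = 241 g

m = 241 g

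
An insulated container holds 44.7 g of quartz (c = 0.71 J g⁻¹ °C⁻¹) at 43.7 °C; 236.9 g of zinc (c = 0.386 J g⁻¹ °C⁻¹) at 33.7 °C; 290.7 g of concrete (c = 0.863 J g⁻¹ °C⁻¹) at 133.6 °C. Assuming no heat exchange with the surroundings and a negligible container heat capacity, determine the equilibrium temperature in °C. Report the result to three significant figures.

Σ mᵢcᵢ(T − Tᵢ) = 0  ⇒  T = Σ mᵢcᵢTᵢ / Σ mᵢcᵢ
Σ mᵢcᵢ = 44.7×0.71 + 236.9×0.386 + 290.7×0.863 = 374.0545
Σ mᵢcᵢTᵢ = 31.737×43.7 + 91.4434×33.7 + 250.8741×133.6 = 37985
T = 37985 / 374.0545 = 101.5 °C

T_f = 102 °C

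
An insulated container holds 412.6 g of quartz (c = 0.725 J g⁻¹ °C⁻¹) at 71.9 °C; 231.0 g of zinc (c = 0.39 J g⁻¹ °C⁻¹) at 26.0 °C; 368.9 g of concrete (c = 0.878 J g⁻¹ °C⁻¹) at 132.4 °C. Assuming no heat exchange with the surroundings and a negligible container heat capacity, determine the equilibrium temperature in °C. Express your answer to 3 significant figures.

T_f = 93.6 °C

Σ mᵢcᵢ(T − Tᵢ) = 0  ⇒  T = Σ mᵢcᵢTᵢ / Σ mᵢcᵢ
Σ mᵢcᵢ = 412.6×0.725 + 231.0×0.39 + 368.9×0.878 = 713.1192
Σ mᵢcᵢTᵢ = 299.135×71.9 + 90.09×26.0 + 323.8942×132.4 = 66734
T = 66734 / 713.1192 = 93.58 °C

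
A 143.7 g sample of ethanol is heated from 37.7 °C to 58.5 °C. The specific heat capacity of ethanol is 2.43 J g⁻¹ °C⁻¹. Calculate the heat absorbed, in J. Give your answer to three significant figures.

q = m c ΔT = 143.7 × 2.43 × (58.5 − 37.7)
q = 143.7 × 2.43 × 20.8 = 7263 J

q = 7260 J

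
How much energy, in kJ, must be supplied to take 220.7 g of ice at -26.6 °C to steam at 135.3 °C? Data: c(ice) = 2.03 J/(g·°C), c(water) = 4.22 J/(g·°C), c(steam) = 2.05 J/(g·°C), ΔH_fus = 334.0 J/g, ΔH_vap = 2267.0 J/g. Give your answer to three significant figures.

q = 695 kJ

q1 (heat ice -26.6→0.0 °C): 220.7 × 2.03 × 26.6 = 11917 J
q2 (melt at 0 °C): 220.7 × 334.0 = 73714 J
q3 (heat water 0.0→100.0 °C): 220.7 × 4.22 × 100.0 = 93135 J
q4 (vaporize at 100 °C): 220.7 × 2267.0 = 500327 J
q5 (heat steam 100.0→135.3 °C): 220.7 × 2.05 × 35.3 = 15971 J
Total: 11917 + 73714 + 93135 + 500327 + 15971 = 695064 J = 695 kJ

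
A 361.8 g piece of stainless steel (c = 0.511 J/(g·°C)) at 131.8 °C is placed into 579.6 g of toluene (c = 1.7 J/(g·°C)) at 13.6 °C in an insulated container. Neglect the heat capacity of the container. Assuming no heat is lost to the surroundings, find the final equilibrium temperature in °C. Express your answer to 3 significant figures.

T_f = 32.3 °C

Heat lost by stainless steel = heat gained by toluene.
(361.8)(0.511)(131.8 − T) = (579.6)(1.7)(T − 13.6)
184.8798 (131.8 − T) = 985.32 (T − 13.6)
24367 − 184.8798 T = 985.32 T − 13400
37767 = 1170.1998 T
T = 32.27 °C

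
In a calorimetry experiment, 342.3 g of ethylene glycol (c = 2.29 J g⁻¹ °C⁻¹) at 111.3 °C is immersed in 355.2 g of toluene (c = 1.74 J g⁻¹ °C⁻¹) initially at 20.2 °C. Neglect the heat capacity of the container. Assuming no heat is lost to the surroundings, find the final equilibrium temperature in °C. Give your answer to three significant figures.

T_f = 71.1 °C

Heat lost by ethylene glycol = heat gained by toluene.
(342.3)(2.29)(111.3 − T) = (355.2)(1.74)(T − 20.2)
783.867 (111.3 − T) = 618.048 (T − 20.2)
87244 − 783.867 T = 618.048 T − 12485
99729 = 1401.915 T
T = 71.14 °C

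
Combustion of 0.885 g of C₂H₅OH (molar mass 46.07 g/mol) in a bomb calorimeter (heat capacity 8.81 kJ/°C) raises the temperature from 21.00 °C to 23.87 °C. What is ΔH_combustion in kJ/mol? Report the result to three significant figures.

ΔH = -1320 kJ/mol

ΔT = 23.87 − 21.00 = 2.87 °C
q_cal = C_cal × ΔT = 8.81 × 2.87 = 25.2847 kJ
n = 0.885 / 46.07 = 0.01921 mol
q_rxn = −q_cal = -25.2847 kJ
ΔH = -25.2847 / 0.01921 = -1316 kJ/mol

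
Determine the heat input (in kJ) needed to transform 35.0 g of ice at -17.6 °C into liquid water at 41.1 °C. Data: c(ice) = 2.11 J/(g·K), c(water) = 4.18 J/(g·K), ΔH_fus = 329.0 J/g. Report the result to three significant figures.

q1 (heat ice -17.6→0.0 °C): 35.0 × 2.11 × 17.6 = 1300 J
q2 (melt at 0 °C): 35.0 × 329.0 = 11515 J
q3 (heat water 0.0→41.1 °C): 35.0 × 4.18 × 41.1 = 6013 J
Total: 1300 + 11515 + 6013 = 18828 J = 18.8 kJ

q = 18.8 kJ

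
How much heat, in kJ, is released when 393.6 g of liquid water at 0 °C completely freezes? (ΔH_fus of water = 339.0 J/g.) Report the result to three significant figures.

q = 133 kJ

q = m × ΔH_fus = 393.6 × 339.0 = 133400 J = 133 kJ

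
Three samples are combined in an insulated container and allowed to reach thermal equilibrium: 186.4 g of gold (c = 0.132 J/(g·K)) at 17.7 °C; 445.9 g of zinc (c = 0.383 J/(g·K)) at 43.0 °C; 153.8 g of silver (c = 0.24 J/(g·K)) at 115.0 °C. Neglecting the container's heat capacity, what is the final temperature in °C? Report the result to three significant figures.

Σ mᵢcᵢ(T − Tᵢ) = 0  ⇒  T = Σ mᵢcᵢTᵢ / Σ mᵢcᵢ
Σ mᵢcᵢ = 186.4×0.132 + 445.9×0.383 + 153.8×0.24 = 232.2965
Σ mᵢcᵢTᵢ = 24.6048×17.7 + 170.7797×43.0 + 36.912×115.0 = 12024
T = 12024 / 232.2965 = 51.76 °C

T_f = 51.8 °C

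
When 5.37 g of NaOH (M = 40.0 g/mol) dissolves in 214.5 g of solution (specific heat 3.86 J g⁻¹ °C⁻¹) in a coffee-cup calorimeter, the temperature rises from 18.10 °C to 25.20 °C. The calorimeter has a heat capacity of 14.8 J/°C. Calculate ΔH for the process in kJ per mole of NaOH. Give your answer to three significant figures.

ΔH = -44.6 kJ/mol

|ΔT| = |25.20 − 18.10| = 7.10 °C
|q_surr| = (214.5 × 3.86 + 14.8) × 7.10 = 842.77 × 7.10 = 5984 J
n(NaOH) = 5.37 / 40.0 = 0.1343 mol
Temperature rose, so q_rxn = −|q_surr| = -5.984 kJ
ΔH = q_rxn / n = -44.56 kJ/mol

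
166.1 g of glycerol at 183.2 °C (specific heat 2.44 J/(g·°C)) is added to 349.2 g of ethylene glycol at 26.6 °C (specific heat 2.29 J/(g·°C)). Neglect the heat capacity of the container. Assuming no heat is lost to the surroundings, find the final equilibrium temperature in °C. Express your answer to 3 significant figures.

T_f = 79.3 °C

Heat lost by glycerol = heat gained by ethylene glycol.
(166.1)(2.44)(183.2 − T) = (349.2)(2.29)(T − 26.6)
405.284 (183.2 − T) = 799.668 (T − 26.6)
74248 − 405.284 T = 799.668 T − 21271
95519 = 1204.952 T
T = 79.27 °C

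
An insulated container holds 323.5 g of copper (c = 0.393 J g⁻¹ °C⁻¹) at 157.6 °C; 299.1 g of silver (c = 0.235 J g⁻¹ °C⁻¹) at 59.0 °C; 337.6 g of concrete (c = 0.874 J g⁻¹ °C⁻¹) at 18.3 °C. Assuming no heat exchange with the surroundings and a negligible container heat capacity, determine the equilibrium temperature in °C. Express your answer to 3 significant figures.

Σ mᵢcᵢ(T − Tᵢ) = 0  ⇒  T = Σ mᵢcᵢTᵢ / Σ mᵢcᵢ
Σ mᵢcᵢ = 323.5×0.393 + 299.1×0.235 + 337.6×0.874 = 492.4864
Σ mᵢcᵢTᵢ = 127.1355×157.6 + 70.2885×59.0 + 295.0624×18.3 = 29583
T = 29583 / 492.4864 = 60.07 °C

T_f = 60.1 °C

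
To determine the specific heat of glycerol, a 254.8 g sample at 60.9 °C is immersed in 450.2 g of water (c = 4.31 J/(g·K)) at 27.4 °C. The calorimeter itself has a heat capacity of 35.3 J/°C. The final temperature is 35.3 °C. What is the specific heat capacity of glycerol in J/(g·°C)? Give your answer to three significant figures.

c = 2.39 J/(g·°C)

q_gained = (450.2 × 4.31 + 35.3) × (35.3 − 27.4) = 15610 J
q_lost = 254.8 × c × (60.9 − 35.3) = 6522.88 c
Set equal: c = 15610 / 6522.88 = 2.39 J/(g·°C)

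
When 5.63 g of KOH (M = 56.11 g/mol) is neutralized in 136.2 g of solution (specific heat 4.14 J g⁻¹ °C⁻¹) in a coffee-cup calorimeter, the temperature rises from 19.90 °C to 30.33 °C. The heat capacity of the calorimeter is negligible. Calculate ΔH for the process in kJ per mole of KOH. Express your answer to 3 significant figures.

|ΔT| = |30.33 − 19.90| = 10.43 °C
|q_surr| = (136.2 × 4.14) × 10.43 = 563.868 × 10.43 = 5881 J
n(KOH) = 5.63 / 56.11 = 0.1003 mol
Temperature rose, so q_rxn = −|q_surr| = -5.881 kJ
ΔH = q_rxn / n = -58.63 kJ/mol

ΔH = -58.6 kJ/mol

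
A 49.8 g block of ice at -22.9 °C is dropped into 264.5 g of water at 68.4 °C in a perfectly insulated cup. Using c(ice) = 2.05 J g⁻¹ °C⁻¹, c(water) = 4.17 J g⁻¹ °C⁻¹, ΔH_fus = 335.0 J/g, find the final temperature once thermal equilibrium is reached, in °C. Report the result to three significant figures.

T_f = 43.0 °C

Heat to bring ice to 0 °C and melt it: q₁ = 49.8×2.05×22.9 + 49.8×335.0 = 19021 J
Heat the water can supply cooling to 0 °C: 264.5×4.17×68.4 = 75442.8 J > q₁, so all ice melts.
Energy balance: 264.5×4.17×(68.4 − T) = 19021 + 49.8×4.17×(T − 0)
1102.965(68.4 − T) = 19021 + 207.666 T
75442.8 − 19021 = 1310.631 T
T = 56421.8 / 1310.631 = 43.049 °C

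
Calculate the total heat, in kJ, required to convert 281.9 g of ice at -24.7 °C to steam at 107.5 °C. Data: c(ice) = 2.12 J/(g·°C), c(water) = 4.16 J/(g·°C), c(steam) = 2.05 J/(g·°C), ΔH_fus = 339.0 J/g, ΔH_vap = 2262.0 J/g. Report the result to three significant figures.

q = 870 kJ

q1 (heat ice -24.7→0.0 °C): 281.9 × 2.12 × 24.7 = 14761 J
q2 (melt at 0 °C): 281.9 × 339.0 = 95564 J
q3 (heat water 0.0→100.0 °C): 281.9 × 4.16 × 100.0 = 117270 J
q4 (vaporize at 100 °C): 281.9 × 2262.0 = 637658 J
q5 (heat steam 100.0→107.5 °C): 281.9 × 2.05 × 7.5 = 4334 J
Total: 14761 + 95564 + 117270 + 637658 + 4334 = 869587 J = 870 kJ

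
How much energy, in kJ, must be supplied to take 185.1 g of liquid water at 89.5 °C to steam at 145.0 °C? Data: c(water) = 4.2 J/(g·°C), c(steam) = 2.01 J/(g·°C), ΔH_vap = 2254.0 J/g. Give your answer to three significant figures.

q = 442 kJ

q1 (heat water 89.5→100.0 °C): 185.1 × 4.2 × 10.5 = 8163 J
q2 (vaporize at 100 °C): 185.1 × 2254.0 = 417215 J
q3 (heat steam 100.0→145.0 °C): 185.1 × 2.01 × 45.0 = 16742 J
Total: 8163 + 417215 + 16742 = 442120 J = 442 kJ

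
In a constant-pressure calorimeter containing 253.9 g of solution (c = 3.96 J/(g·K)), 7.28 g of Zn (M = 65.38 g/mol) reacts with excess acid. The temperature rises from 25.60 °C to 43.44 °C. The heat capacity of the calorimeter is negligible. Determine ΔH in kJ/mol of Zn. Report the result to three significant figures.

|ΔT| = |43.44 − 25.60| = 17.84 °C
|q_surr| = (253.9 × 3.96) × 17.84 = 1005.444 × 17.84 = 17940 J
n(Zn) = 7.28 / 65.38 = 0.1113 mol
Temperature rose, so q_rxn = −|q_surr| = -17.94 kJ
ΔH = q_rxn / n = -161.2 kJ/mol

ΔH = -161 kJ/mol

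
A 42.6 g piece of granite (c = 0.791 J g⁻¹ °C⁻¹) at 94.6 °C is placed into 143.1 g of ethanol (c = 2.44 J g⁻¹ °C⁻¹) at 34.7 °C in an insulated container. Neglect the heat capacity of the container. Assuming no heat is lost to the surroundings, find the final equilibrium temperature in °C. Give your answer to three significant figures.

Heat lost by granite = heat gained by ethanol.
(42.6)(0.791)(94.6 − T) = (143.1)(2.44)(T − 34.7)
33.6966 (94.6 − T) = 349.164 (T − 34.7)
3187.7 − 33.6966 T = 349.164 T − 12116
15303.7 = 382.8606 T
T = 39.97 °C

T_f = 40.0 °C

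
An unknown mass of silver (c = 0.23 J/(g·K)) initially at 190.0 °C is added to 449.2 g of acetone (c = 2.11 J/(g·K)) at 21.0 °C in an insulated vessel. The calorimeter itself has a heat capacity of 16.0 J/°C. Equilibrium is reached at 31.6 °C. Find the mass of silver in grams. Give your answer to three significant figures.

q_gained = (449.2 × 2.11 + 16.0) × (31.6 − 21.0) = 10216 J
q_lost = m × 0.23 × (190.0 − 31.6) = 36.432 m
m = 10216 / 36.432 = 280 g

m = 280 g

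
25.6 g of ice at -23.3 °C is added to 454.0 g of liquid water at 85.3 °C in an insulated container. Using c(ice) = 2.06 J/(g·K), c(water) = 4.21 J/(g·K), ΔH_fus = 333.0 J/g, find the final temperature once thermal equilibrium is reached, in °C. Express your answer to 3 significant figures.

T_f = 75.9 °C

Heat to bring ice to 0 °C and melt it: q₁ = 25.6×2.06×23.3 + 25.6×333.0 = 9753.5 J
Heat the water can supply cooling to 0 °C: 454.0×4.21×85.3 = 163037 J > q₁, so all ice melts.
Energy balance: 454.0×4.21×(85.3 − T) = 9753.5 + 25.6×4.21×(T − 0)
1911.34(85.3 − T) = 9753.5 + 107.776 T
163037 − 9753.5 = 2019.116 T
T = 153283.5 / 2019.116 = 75.92 °C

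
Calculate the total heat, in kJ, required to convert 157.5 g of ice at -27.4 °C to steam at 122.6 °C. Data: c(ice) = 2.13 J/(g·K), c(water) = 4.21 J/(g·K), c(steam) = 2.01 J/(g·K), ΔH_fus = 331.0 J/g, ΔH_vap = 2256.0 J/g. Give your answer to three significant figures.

q1 (heat ice -27.4→0.0 °C): 157.5 × 2.13 × 27.4 = 9192 J
q2 (melt at 0 °C): 157.5 × 331.0 = 52133 J
q3 (heat water 0.0→100.0 °C): 157.5 × 4.21 × 100.0 = 66308 J
q4 (vaporize at 100 °C): 157.5 × 2256.0 = 355320 J
q5 (heat steam 100.0→122.6 °C): 157.5 × 2.01 × 22.6 = 7155 J
Total: 9192 + 52133 + 66308 + 355320 + 7155 = 490108 J = 490 kJ

q = 490 kJ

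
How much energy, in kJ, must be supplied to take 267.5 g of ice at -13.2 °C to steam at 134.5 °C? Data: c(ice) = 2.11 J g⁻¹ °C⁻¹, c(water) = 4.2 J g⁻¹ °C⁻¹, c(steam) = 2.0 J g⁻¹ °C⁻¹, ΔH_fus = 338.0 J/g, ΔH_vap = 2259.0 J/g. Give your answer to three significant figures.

q1 (heat ice -13.2→0.0 °C): 267.5 × 2.11 × 13.2 = 7450 J
q2 (melt at 0 °C): 267.5 × 338.0 = 90415 J
q3 (heat water 0.0→100.0 °C): 267.5 × 4.2 × 100.0 = 112350 J
q4 (vaporize at 100 °C): 267.5 × 2259.0 = 604283 J
q5 (heat steam 100.0→134.5 °C): 267.5 × 2.0 × 34.5 = 18458 J
Total: 7450 + 90415 + 112350 + 604283 + 18458 = 832956 J = 833 kJ

q = 833 kJ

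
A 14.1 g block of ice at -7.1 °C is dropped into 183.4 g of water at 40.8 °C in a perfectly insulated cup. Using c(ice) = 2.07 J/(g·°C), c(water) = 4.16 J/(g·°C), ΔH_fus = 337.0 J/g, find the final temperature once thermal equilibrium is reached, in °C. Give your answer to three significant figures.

T_f = 31.9 °C

Heat to bring ice to 0 °C and melt it: q₁ = 14.1×2.07×7.1 + 14.1×337.0 = 4958.9 J
Heat the water can supply cooling to 0 °C: 183.4×4.16×40.8 = 31128.1 J > q₁, so all ice melts.
Energy balance: 183.4×4.16×(40.8 − T) = 4958.9 + 14.1×4.16×(T − 0)
762.944(40.8 − T) = 4958.9 + 58.656 T
31128.1 − 4958.9 = 821.600 T
T = 26169.2 / 821.600 = 31.85 °C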